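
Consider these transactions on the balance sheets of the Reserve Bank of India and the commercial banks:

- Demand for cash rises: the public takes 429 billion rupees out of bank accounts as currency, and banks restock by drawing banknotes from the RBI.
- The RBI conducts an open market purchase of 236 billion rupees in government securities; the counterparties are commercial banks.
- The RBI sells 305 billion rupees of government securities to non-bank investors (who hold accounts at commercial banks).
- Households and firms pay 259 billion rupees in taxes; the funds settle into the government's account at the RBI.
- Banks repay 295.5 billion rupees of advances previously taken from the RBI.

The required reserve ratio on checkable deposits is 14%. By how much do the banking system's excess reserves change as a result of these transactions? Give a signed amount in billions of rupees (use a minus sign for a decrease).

Currency withdrawal 429 billion rupees: reserves −429B, deposits −429B.
OMO purchase (from banks) 236 billion rupees: reserves +236B, deposits 0.
Asset sale (to non-banks) 305 billion rupees: reserves −305B, deposits −305B.
Government account inflow 259 billion rupees: reserves −259B, deposits −259B.
Discount-window repayment 295.5 billion rupees: reserves −295.5B, deposits 0.
Totals: Δreserves = −1052.5B, Δdeposits = −993B.
Δrequired reserves = 14% × −993B = −139.02B.
Δexcess reserves = Δreserves − Δrequired = −1052.5B − (−139.02B) = -913.48 billion.

-913.48 billion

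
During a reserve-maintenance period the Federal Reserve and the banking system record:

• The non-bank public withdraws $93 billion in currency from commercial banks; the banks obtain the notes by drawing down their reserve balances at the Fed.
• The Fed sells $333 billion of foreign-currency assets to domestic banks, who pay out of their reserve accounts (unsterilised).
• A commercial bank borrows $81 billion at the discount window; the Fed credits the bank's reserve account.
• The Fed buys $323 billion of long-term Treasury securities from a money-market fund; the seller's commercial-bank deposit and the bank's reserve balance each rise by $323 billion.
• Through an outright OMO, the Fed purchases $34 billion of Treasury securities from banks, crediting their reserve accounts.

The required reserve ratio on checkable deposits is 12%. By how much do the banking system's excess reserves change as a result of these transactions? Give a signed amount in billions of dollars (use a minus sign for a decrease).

-$15.6 billion

Currency withdrawal $93 billion: reserves −$93B, deposits −$93B.
FX sale $333 billion: reserves −$333B, deposits 0.
Discount-window loan $81 billion: reserves +$81B, deposits 0.
Asset purchase (from non-banks) $323 billion: reserves +$323B, deposits +$323B.
OMO purchase (from banks) $34 billion: reserves +$34B, deposits 0.
Totals: Δreserves = +$12B, Δdeposits = +$230B.
Δrequired reserves = 12% × +$230B = +$27.6B.
Δexcess reserves = Δreserves − Δrequired = +$12B − (+$27.6B) = -$15.6 billion.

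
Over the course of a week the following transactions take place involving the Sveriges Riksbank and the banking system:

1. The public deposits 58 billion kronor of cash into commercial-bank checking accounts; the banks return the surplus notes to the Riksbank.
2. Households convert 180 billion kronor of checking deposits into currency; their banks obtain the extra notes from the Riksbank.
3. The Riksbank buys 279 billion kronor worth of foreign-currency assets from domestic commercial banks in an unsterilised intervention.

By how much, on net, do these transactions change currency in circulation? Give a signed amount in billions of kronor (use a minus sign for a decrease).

Riksbank balance sheet:
  Assets:      Foreign assets +279B
  Liabilities: Bank reserves +157B, Currency in circulation +122B
So the change in currency in circulation is +122 billion.

+122 billion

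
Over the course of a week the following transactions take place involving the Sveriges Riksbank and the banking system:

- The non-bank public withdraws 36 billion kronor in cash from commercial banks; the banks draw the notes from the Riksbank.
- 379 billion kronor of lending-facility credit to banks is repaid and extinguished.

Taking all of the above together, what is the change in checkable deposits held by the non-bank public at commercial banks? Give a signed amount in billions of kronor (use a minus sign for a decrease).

Currency withdrawal 36 billion kronor: non-bank counterparties' bank balances fall → −36B.
Discount-window repayment 379 billion kronor: the counterparty is a bank, so public deposits are unchanged → 0.
Net: −36 + 0 = -36 billion.

-36 billion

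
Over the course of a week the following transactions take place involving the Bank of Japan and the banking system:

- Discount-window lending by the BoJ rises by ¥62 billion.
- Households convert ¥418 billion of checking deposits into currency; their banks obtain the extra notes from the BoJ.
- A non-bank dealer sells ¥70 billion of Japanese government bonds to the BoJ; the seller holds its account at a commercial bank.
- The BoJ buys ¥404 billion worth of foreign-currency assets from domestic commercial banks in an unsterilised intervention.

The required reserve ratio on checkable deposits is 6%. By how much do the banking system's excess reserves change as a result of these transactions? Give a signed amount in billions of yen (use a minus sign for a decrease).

+¥138.88 billion

Discount-window loan ¥62 billion: reserves +¥62B, deposits 0.
Currency withdrawal ¥418 billion: reserves −¥418B, deposits −¥418B.
Asset purchase (from non-banks) ¥70 billion: reserves +¥70B, deposits +¥70B.
FX purchase ¥404 billion: reserves +¥404B, deposits 0.
Totals: Δreserves = +¥118B, Δdeposits = −¥348B.
Δrequired reserves = 6% × −¥348B = −¥20.88B.
Δexcess reserves = Δreserves − Δrequired = +¥118B − (−¥20.88B) = +¥138.88 billion.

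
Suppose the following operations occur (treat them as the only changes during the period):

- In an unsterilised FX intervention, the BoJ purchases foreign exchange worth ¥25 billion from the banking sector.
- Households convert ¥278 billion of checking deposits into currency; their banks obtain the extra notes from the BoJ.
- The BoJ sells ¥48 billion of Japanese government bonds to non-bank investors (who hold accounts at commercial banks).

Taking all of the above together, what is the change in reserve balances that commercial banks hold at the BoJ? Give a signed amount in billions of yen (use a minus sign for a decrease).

FX purchase ¥25 billion: the BoJ pays by crediting reserve accounts → +¥25B.
Currency withdrawal ¥278 billion: banks swap reserves for currency → −¥278B.
Asset sale (to non-banks) ¥48 billion: the non-bank buyers' banks settle from reserves → −¥48B.
Net: 25 − 278 − 48 = -¥301 billion.

-¥301 billion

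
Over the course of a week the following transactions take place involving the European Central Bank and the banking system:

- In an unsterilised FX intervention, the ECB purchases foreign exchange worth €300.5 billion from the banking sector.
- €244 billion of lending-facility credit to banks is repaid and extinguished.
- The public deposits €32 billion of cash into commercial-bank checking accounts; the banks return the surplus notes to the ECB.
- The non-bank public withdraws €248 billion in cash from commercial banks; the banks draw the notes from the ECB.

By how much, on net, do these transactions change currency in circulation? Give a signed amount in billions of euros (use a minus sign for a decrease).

+€216 billion

FX purchase €300.5 billion: no currency enters or leaves circulation → 0.
Discount-window repayment €244 billion: no currency enters or leaves circulation → 0.
Currency deposit €32 billion: notes return to the central bank → −€32B.
Currency withdrawal €248 billion: notes leave the central bank → +€248B.
Net: 0 + 0 − 32 + 248 = +€216 billion.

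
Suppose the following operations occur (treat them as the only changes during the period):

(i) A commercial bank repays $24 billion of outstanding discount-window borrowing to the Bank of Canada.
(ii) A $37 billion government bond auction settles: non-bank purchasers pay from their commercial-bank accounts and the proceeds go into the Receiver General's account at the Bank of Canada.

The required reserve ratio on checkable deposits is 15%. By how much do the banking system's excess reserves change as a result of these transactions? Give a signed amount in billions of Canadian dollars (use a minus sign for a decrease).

Discount-window repayment $24 billion: reserves −$24B, deposits 0.
Government account inflow $37 billion: reserves −$37B, deposits −$37B.
Totals: Δreserves = −$61B, Δdeposits = −$37B.
Δrequired reserves = 15% × −$37B = −$5.55B.
Δexcess reserves = Δreserves − Δrequired = −$61B − (−$5.55B) = -$55.45 billion.

-$55.45 billion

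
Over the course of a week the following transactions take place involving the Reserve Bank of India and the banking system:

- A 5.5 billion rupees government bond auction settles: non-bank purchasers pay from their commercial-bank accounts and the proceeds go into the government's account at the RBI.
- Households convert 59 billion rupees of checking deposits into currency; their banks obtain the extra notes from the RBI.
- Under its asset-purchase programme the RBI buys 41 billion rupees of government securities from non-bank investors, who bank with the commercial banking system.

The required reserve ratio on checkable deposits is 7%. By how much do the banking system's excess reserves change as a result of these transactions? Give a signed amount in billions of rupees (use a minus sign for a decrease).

Government account inflow 5.5 billion rupees: reserves −5.5B, deposits −5.5B.
Currency withdrawal 59 billion rupees: reserves −59B, deposits −59B.
Asset purchase (from non-banks) 41 billion rupees: reserves +41B, deposits +41B.
Totals: Δreserves = −23.5B, Δdeposits = −23.5B.
Δrequired reserves = 7% × −23.5B = −1.645B.
Δexcess reserves = Δreserves − Δrequired = −23.5B − (−1.645B) = -21.855 billion.

-21.855 billion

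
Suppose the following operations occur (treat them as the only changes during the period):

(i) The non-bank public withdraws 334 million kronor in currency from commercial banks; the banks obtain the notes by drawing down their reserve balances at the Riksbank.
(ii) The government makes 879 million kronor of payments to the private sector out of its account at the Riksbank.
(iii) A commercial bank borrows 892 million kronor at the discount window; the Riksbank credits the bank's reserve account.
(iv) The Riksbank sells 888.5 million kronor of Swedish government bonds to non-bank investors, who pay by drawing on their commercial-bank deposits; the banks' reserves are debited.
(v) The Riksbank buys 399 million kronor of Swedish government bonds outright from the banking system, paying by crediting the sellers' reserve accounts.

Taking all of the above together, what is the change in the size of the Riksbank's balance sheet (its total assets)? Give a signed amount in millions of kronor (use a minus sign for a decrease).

Currency withdrawal 334 million kronor: only the composition of liabilities changes → 0.
Government spending 879 million kronor: only the composition of liabilities changes → 0.
Discount-window loan 892 million kronor: a Riksbank asset is acquired → +892M.
Asset sale (to non-banks) 888.5 million kronor: a Riksbank asset is shed → −888.5M.
OMO purchase (from banks) 399 million kronor: a Riksbank asset is acquired → +399M.
Net: 0 + 0 + 892 − 888.5 + 399 = +402.5 million.

+402.5 million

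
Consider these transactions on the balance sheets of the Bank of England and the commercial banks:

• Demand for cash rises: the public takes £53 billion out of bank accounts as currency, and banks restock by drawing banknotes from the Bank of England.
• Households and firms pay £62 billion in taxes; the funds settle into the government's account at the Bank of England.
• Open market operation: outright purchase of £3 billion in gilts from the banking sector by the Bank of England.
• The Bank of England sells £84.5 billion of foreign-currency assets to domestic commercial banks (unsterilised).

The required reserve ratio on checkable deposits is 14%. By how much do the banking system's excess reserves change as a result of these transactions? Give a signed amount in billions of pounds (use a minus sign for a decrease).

Currency withdrawal £53 billion: reserves −£53B, deposits −£53B.
Government account inflow £62 billion: reserves −£62B, deposits −£62B.
OMO purchase (from banks) £3 billion: reserves +£3B, deposits 0.
FX sale £84.5 billion: reserves −£84.5B, deposits 0.
Totals: Δreserves = −£196.5B, Δdeposits = −£115B.
Δrequired reserves = 14% × −£115B = −£16.1B.
Δexcess reserves = Δreserves − Δrequired = −£196.5B − (−£16.1B) = -£180.4 billion.

-£180.4 billion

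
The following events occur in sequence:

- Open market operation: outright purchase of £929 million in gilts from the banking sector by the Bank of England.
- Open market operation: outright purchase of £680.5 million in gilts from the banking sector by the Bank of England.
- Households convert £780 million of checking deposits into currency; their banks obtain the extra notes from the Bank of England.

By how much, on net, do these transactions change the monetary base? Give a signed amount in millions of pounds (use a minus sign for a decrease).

+£1609.5 million

Bank of England balance sheet:
  Assets:      Securities +£1609.5M
  Liabilities: Bank reserves +£829.5M, Currency in circulation +£780M
Commercial banking system:
  Assets:      Reserves at CB +£829.5M, Securities −£1609.5M
  Liabilities: Checkable deposits −£780M
Monetary base = currency + reserves: +£780M + (+£829.5M) = +£1609.5 million.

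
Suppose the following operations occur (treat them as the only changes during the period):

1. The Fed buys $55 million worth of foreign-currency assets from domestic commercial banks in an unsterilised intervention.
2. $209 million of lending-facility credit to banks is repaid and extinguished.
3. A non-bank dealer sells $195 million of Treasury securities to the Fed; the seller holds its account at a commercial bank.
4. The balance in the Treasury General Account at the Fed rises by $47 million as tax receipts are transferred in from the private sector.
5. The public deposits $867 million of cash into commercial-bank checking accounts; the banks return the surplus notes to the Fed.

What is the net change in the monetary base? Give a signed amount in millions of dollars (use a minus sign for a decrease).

-$6 million

Fed balance sheet:
  Assets:      Securities +$195M, Loans to banks −$209M, Foreign assets +$55M
  Liabilities: Bank reserves +$861M, Currency in circulation −$867M, Government deposits +$47M
Commercial banking system:
  Assets:      Reserves at CB +$861M, Foreign assets −$55M
  Liabilities: Checkable deposits +$1015M, Borrowings from CB −$209M
Monetary base = currency + reserves: −$867M + (+$861M) = -$6 million.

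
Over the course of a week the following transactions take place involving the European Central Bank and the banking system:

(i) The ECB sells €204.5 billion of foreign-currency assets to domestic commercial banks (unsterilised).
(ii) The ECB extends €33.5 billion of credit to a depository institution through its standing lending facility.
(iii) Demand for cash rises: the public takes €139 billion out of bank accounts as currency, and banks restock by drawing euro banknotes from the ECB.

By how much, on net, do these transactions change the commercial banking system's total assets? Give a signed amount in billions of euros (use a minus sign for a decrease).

FX sale €204.5 billion: just an asset swap on bank balance sheets → 0.
Discount-window loan €33.5 billion: bank balance sheets expand → +€33.5B.
Currency withdrawal €139 billion: bank balance sheets shrink → −€139B.
Net: 0 + 33.5 − 139 = -€105.5 billion.

-€105.5 billion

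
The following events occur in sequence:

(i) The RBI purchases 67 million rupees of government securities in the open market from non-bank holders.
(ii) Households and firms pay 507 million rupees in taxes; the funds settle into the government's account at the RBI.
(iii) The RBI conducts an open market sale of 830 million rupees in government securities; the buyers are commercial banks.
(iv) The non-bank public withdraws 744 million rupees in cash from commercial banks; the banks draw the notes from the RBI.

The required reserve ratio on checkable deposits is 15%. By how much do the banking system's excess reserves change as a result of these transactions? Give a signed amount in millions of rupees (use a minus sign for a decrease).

Asset purchase (from non-banks) 67 million rupees: reserves +67M, deposits +67M.
Government account inflow 507 million rupees: reserves −507M, deposits −507M.
OMO sale (to banks) 830 million rupees: reserves −830M, deposits 0.
Currency withdrawal 744 million rupees: reserves −744M, deposits −744M.
Totals: Δreserves = −2014M, Δdeposits = −1184M.
Δrequired reserves = 15% × −1184M = −177.6M.
Δexcess reserves = Δreserves − Δrequired = −2014M − (−177.6M) = -1836.4 million.

-1836.4 million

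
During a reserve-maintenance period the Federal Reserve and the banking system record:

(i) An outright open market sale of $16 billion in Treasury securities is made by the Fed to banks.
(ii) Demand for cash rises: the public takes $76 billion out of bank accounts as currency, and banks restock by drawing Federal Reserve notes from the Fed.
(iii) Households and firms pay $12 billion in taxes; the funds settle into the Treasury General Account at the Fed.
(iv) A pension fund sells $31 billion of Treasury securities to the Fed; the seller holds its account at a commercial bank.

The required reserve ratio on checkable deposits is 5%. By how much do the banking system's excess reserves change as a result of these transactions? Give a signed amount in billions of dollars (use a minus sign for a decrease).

OMO sale (to banks) $16 billion: reserves −$16B, deposits 0.
Currency withdrawal $76 billion: reserves −$76B, deposits −$76B.
Government account inflow $12 billion: reserves −$12B, deposits −$12B.
Asset purchase (from non-banks) $31 billion: reserves +$31B, deposits +$31B.
Totals: Δreserves = −$73B, Δdeposits = −$57B.
Δrequired reserves = 5% × −$57B = −$2.85B.
Δexcess reserves = Δreserves − Δrequired = −$73B − (−$2.85B) = -$70.15 billion.

-$70.15 billion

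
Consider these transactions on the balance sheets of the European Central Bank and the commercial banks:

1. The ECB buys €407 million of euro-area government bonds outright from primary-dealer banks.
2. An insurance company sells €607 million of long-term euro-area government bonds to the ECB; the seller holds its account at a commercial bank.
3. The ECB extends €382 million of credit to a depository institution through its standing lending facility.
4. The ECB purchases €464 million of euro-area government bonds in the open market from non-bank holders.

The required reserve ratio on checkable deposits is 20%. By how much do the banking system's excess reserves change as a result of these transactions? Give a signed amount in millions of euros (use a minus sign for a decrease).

OMO purchase (from banks) €407 million: reserves +€407M, deposits 0.
Asset purchase (from non-banks) €607 million: reserves +€607M, deposits +€607M.
Discount-window loan €382 million: reserves +€382M, deposits 0.
Asset purchase (from non-banks) €464 million: reserves +€464M, deposits +€464M.
Totals: Δreserves = +€1860M, Δdeposits = +€1071M.
Δrequired reserves = 20% × +€1071M = +€214.2M.
Δexcess reserves = Δreserves − Δrequired = +€1860M − (+€214.2M) = +€1645.8 million.

+€1645.8 million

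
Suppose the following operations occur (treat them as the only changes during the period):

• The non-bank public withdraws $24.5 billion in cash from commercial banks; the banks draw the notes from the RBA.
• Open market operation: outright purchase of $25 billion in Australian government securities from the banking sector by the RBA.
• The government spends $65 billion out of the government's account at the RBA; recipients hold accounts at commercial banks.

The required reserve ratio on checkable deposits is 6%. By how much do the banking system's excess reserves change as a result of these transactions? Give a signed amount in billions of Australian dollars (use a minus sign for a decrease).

+$63.07 billion

Currency withdrawal $24.5 billion: reserves −$24.5B, deposits −$24.5B.
OMO purchase (from banks) $25 billion: reserves +$25B, deposits 0.
Government spending $65 billion: reserves +$65B, deposits +$65B.
Totals: Δreserves = +$65.5B, Δdeposits = +$40.5B.
Δrequired reserves = 6% × +$40.5B = +$2.43B.
Δexcess reserves = Δreserves − Δrequired = +$65.5B − (+$2.43B) = +$63.07 billion.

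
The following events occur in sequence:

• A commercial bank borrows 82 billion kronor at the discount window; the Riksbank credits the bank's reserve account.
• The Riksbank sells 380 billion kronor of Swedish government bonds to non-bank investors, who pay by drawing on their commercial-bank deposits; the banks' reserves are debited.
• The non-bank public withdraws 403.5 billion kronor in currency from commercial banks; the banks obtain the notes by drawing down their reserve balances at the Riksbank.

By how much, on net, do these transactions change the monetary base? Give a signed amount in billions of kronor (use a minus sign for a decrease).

Discount-window loan 82 billion kronor: Riksbank balance sheet expands → +82B.
Asset sale (to non-banks) 380 billion kronor: Riksbank balance sheet contracts → −380B.
Currency withdrawal 403.5 billion kronor: just a shift between currency and reserves — both are base money → 0.
Net: 82 − 380 + 0 = -298 billion.

-298 billion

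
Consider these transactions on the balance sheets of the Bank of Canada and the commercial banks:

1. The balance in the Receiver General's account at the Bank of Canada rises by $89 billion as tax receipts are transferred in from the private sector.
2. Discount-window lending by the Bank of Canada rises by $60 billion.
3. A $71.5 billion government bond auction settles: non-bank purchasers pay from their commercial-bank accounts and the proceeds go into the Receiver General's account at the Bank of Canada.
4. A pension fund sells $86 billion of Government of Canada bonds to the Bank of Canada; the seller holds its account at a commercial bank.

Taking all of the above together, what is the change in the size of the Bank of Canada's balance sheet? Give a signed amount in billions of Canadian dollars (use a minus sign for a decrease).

Bank of Canada balance sheet:
  Assets:      Securities +$86B, Loans to banks +$60B
  Liabilities: Bank reserves −$14.5B, Government deposits +$160.5B
Change in total Bank of Canada assets = +$146 billion.

+$146 billion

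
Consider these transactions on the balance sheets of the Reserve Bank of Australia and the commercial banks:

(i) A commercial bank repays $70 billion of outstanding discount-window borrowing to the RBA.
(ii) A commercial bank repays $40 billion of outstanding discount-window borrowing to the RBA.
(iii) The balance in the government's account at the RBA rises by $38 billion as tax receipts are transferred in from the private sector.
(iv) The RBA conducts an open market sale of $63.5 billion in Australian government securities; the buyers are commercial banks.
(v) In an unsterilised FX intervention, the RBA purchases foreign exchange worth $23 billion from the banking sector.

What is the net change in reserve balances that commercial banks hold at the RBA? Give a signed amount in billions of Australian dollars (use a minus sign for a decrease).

Discount-window repayment $70 billion: repayment is debited from reserves → −$70B.
Discount-window repayment $40 billion: repayment is debited from reserves → −$40B.
Government account inflow $38 billion: funds move from bank reserves into the government account → −$38B.
OMO sale (to banks) $63.5 billion: the buying banks pay out of their reserve balances → −$63.5B.
FX purchase $23 billion: the RBA pays by crediting reserve accounts → +$23B.
Net: −70 − 40 − 38 − 63.5 + 23 = -$188.5 billion.

-$188.5 billion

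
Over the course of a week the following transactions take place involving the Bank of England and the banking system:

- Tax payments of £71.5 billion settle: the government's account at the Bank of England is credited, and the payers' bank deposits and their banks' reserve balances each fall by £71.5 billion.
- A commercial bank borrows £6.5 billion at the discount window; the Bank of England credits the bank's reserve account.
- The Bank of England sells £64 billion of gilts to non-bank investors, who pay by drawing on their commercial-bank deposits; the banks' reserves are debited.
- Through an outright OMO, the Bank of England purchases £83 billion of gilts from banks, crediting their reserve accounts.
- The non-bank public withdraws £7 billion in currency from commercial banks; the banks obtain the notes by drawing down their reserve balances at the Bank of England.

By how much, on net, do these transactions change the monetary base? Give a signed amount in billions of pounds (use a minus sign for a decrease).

Bank of England balance sheet:
  Assets:      Securities +£19B, Loans to banks +£6.5B
  Liabilities: Bank reserves −£53B, Currency in circulation +£7B, Government deposits +£71.5B
Monetary base = currency + reserves: +£7B + (−£53B) = -£46 billion.

-£46 billion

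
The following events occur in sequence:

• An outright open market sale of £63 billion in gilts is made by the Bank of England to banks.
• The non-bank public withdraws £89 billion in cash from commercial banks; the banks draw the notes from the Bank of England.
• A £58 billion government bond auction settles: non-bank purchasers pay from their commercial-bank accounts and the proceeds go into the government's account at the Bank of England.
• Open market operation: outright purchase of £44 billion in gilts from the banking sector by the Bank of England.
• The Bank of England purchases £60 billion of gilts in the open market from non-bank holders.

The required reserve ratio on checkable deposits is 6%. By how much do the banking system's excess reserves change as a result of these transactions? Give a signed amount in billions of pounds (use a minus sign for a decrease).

OMO sale (to banks) £63 billion: reserves −£63B, deposits 0.
Currency withdrawal £89 billion: reserves −£89B, deposits −£89B.
Government account inflow £58 billion: reserves −£58B, deposits −£58B.
OMO purchase (from banks) £44 billion: reserves +£44B, deposits 0.
Asset purchase (from non-banks) £60 billion: reserves +£60B, deposits +£60B.
Totals: Δreserves = −£106B, Δdeposits = −£87B.
Δrequired reserves = 6% × −£87B = −£5.22B.
Δexcess reserves = Δreserves − Δrequired = −£106B − (−£5.22B) = -£100.78 billion.

-£100.78 billion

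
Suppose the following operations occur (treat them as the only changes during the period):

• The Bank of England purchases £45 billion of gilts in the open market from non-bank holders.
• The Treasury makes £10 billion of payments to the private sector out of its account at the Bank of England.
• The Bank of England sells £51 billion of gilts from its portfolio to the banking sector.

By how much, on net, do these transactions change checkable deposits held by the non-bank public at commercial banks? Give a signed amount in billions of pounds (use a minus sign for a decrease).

Asset purchase (from non-banks) £45 billion: non-bank counterparties' bank balances rise → +£45B.
Government spending £10 billion: non-bank counterparties' bank balances rise → +£10B.
OMO sale (to banks) £51 billion: the counterparty is a bank, so public deposits are unchanged → 0.
Net: 45 + 10 + 0 = +£55 billion.

+£55 billion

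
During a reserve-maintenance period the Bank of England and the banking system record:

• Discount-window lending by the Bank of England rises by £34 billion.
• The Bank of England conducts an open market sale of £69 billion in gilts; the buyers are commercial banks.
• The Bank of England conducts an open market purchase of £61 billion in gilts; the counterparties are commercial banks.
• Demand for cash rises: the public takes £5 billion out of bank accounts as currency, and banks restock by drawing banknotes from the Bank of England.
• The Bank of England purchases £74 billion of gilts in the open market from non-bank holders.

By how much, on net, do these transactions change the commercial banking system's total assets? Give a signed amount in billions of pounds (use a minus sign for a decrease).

Bank of England balance sheet:
  Assets:      Securities +£66B, Loans to banks +£34B
  Liabilities: Bank reserves +£95B, Currency in circulation +£5B
Commercial banking system:
  Assets:      Reserves at CB +£95B, Securities +£8B
  Liabilities: Checkable deposits +£69B, Borrowings from CB +£34B
Change in total bank assets = +£103 billion.

+£103 billion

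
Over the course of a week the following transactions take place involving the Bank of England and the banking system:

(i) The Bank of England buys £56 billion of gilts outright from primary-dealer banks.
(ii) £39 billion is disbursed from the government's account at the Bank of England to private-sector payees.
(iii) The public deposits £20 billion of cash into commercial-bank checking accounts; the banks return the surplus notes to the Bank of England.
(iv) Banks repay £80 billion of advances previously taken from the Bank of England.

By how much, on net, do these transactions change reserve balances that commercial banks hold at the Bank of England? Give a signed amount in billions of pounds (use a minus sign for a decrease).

+£35 billion

Bank of England balance sheet:
  Assets:      Securities +£56B, Loans to banks −£80B
  Liabilities: Bank reserves +£35B, Currency in circulation −£20B, Government deposits −£39B
Commercial banking system:
  Assets:      Reserves at CB +£35B, Securities −£56B
  Liabilities: Checkable deposits +£59B, Borrowings from CB −£80B
So the change in reserve balances that commercial banks hold at the Bank of England is +£35 billion.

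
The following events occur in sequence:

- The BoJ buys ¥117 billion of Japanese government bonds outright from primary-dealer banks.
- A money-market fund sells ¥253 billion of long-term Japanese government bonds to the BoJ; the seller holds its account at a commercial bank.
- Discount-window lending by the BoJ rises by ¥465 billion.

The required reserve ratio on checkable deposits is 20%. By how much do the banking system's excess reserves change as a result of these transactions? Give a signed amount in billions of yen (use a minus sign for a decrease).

+¥784.4 billion

OMO purchase (from banks) ¥117 billion: reserves +¥117B, deposits 0.
Asset purchase (from non-banks) ¥253 billion: reserves +¥253B, deposits +¥253B.
Discount-window loan ¥465 billion: reserves +¥465B, deposits 0.
Totals: Δreserves = +¥835B, Δdeposits = +¥253B.
Δrequired reserves = 20% × +¥253B = +¥50.6B.
Δexcess reserves = Δreserves − Δrequired = +¥835B − (+¥50.6B) = +¥784.4 billion.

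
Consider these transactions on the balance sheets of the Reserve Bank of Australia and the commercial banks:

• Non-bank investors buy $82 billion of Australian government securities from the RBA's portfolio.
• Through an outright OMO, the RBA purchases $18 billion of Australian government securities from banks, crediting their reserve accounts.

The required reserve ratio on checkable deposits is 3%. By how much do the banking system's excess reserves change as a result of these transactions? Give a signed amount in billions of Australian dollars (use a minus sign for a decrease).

-$61.54 billion

Asset sale (to non-banks) $82 billion: reserves −$82B, deposits −$82B.
OMO purchase (from banks) $18 billion: reserves +$18B, deposits 0.
Totals: Δreserves = −$64B, Δdeposits = −$82B.
Δrequired reserves = 3% × −$82B = −$2.46B.
Δexcess reserves = Δreserves − Δrequired = −$64B − (−$2.46B) = -$61.54 billion.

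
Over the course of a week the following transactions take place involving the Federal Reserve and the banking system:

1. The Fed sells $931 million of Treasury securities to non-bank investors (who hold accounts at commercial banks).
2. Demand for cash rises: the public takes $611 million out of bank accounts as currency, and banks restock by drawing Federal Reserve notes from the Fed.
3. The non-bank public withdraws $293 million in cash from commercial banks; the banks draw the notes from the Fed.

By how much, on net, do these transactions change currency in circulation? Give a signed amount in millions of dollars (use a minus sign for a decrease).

Asset sale (to non-banks) $931 million: no currency enters or leaves circulation → 0.
Currency withdrawal $611 million: notes leave the central bank → +$611M.
Currency withdrawal $293 million: notes leave the central bank → +$293M.
Net: 0 + 611 + 293 = +$904 million.

+$904 million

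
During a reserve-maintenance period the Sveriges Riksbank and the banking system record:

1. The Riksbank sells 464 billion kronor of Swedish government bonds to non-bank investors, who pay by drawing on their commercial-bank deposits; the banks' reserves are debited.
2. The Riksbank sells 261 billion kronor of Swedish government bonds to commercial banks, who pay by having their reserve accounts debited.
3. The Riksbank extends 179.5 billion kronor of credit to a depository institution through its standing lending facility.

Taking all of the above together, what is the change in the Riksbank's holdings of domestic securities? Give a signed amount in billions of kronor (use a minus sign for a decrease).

Asset sale (to non-banks) 464 billion kronor: securities removed from the Riksbank's portfolio → −464B.
OMO sale (to banks) 261 billion kronor: securities removed from the Riksbank's portfolio → −261B.
Discount-window loan 179.5 billion kronor: the Riksbank's securities portfolio is untouched → 0.
Net: −464 − 261 + 0 = -725 billion.

-725 billion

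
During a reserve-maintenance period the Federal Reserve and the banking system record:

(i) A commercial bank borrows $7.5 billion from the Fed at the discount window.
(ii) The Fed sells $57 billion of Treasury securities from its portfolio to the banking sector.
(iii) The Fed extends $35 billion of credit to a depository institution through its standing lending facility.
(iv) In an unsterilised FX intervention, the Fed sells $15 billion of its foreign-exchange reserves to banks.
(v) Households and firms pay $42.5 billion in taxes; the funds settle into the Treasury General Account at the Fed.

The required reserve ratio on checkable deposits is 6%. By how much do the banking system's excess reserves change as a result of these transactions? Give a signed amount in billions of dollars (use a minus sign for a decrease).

Discount-window loan $7.5 billion: reserves +$7.5B, deposits 0.
OMO sale (to banks) $57 billion: reserves −$57B, deposits 0.
Discount-window loan $35 billion: reserves +$35B, deposits 0.
FX sale $15 billion: reserves −$15B, deposits 0.
Government account inflow $42.5 billion: reserves −$42.5B, deposits −$42.5B.
Totals: Δreserves = −$72B, Δdeposits = −$42.5B.
Δrequired reserves = 6% × −$42.5B = −$2.55B.
Δexcess reserves = Δreserves − Δrequired = −$72B − (−$2.55B) = -$69.45 billion.

-$69.45 billion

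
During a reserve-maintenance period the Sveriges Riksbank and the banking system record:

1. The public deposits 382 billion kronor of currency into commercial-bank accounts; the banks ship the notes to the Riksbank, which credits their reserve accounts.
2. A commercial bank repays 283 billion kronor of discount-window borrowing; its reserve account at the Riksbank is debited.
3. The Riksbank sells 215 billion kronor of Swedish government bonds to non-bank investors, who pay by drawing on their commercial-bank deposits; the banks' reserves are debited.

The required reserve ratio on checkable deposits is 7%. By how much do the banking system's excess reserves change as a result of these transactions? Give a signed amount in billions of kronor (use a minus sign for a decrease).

-127.69 billion

Currency deposit 382 billion kronor: reserves +382B, deposits +382B.
Discount-window repayment 283 billion kronor: reserves −283B, deposits 0.
Asset sale (to non-banks) 215 billion kronor: reserves −215B, deposits −215B.
Totals: Δreserves = −116B, Δdeposits = +167B.
Δrequired reserves = 7% × +167B = +11.69B.
Δexcess reserves = Δreserves − Δrequired = −116B − (+11.69B) = -127.69 billion.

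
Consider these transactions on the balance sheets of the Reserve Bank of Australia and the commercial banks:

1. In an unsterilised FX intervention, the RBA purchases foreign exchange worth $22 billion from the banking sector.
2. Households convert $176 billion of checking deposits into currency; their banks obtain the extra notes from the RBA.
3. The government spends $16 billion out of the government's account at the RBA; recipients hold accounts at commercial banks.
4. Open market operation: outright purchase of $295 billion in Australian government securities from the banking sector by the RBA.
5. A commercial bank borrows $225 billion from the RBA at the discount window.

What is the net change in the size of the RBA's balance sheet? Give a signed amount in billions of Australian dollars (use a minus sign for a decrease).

+$542 billion

RBA balance sheet:
  Assets:      Securities +$295B, Loans to banks +$225B, Foreign assets +$22B
  Liabilities: Bank reserves +$382B, Currency in circulation +$176B, Government deposits −$16B
Change in total RBA assets = +$542 billion.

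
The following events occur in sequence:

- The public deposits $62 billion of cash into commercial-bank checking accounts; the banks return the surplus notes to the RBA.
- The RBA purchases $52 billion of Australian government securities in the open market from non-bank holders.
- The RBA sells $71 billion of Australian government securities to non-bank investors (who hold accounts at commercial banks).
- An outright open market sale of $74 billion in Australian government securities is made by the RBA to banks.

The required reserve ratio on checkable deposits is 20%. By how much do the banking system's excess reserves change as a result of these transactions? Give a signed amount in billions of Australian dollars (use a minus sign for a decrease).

-$39.6 billion

Currency deposit $62 billion: reserves +$62B, deposits +$62B.
Asset purchase (from non-banks) $52 billion: reserves +$52B, deposits +$52B.
Asset sale (to non-banks) $71 billion: reserves −$71B, deposits −$71B.
OMO sale (to banks) $74 billion: reserves −$74B, deposits 0.
Totals: Δreserves = −$31B, Δdeposits = +$43B.
Δrequired reserves = 20% × +$43B = +$8.6B.
Δexcess reserves = Δreserves − Δrequired = −$31B − (+$8.6B) = -$39.6 billion.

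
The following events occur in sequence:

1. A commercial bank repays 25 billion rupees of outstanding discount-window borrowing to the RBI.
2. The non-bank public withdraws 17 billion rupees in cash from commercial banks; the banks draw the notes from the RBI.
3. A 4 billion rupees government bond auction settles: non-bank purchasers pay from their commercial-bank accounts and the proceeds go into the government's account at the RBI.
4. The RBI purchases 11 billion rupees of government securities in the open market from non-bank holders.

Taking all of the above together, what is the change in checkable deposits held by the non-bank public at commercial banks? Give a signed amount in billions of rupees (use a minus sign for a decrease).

-10 billion

Discount-window repayment 25 billion rupees: the counterparty is a bank, so public deposits are unchanged → 0.
Currency withdrawal 17 billion rupees: non-bank counterparties' bank balances fall → −17B.
Government account inflow 4 billion rupees: non-bank counterparties' bank balances fall → −4B.
Asset purchase (from non-banks) 11 billion rupees: non-bank counterparties' bank balances rise → +11B.
Net: 0 − 17 − 4 + 11 = -10 billion.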